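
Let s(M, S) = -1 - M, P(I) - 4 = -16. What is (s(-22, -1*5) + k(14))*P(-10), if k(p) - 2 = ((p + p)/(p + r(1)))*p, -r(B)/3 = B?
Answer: -7740/11 ≈ -703.64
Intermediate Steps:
P(I) = -12 (P(I) = 4 - 16 = -12)
r(B) = -3*B
k(p) = 2 + 2*p²/(-3 + p) (k(p) = 2 + ((p + p)/(p - 3*1))*p = 2 + ((2*p)/(p - 3))*p = 2 + ((2*p)/(-3 + p))*p = 2 + (2*p/(-3 + p))*p = 2 + 2*p²/(-3 + p))
(s(-22, -1*5) + k(14))*P(-10) = ((-1 - 1*(-22)) + 2*(-3 + 14 + 14²)/(-3 + 14))*(-12) = ((-1 + 22) + 2*(-3 + 14 + 196)/11)*(-12) = (21 + 2*(1/11)*207)*(-12) = (21 + 414/11)*(-12) = (645/11)*(-12) = -7740/11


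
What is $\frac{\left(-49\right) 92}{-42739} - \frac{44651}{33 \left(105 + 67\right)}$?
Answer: $- \frac{1882751681}{242586564} \approx -7.7612$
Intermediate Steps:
$\frac{\left(-49\right) 92}{-42739} - \frac{44651}{33 \left(105 + 67\right)} = \left(-4508\right) \left(- \frac{1}{42739}\right) - \frac{44651}{33 \cdot 172} = \frac{4508}{42739} - \frac{44651}{5676} = - \frac{1882751681}{242586564}$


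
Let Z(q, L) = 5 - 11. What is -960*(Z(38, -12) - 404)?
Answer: 393600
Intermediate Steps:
Z(q, L) = -6
-960*(Z(38, -12) - 404) = -960*(-6 - 404) = -960*(-410) = 393600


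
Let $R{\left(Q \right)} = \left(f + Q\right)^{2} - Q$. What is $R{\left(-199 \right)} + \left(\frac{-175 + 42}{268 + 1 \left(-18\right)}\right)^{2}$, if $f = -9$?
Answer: $\frac{2716455189}{62500} \approx 43463.0$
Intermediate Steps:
$R{\left(Q \right)} = \left(-9 + Q\right)^{2} - Q$
$R{\left(-199 \right)} + \left(\frac{-175 + 42}{268 + 1 \left(-18\right)}\right)^{2} = \left(\left(-9 - 199\right)^{2} - -199\right) + \left(\frac{-175 + 42}{268 + 1 \left(-18\right)}\right)^{2} = \left(\left(-208\right)^{2} + 199\right) + \left(- \frac{133}{268 - 18}\right)^{2} = \left(43264 + 199\right) + \left(- \frac{133}{250}\right)^{2} = 43463 + \left(\left(-133\right) \frac{1}{250}\right)^{2} = 43463 + \left(- \frac{133}{250}\right)^{2} = 43463 + \frac{17689}{62500} = \frac{2716455189}{62500}$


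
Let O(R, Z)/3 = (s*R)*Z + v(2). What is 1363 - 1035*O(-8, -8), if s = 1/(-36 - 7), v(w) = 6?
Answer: -543761/43 ≈ -12646.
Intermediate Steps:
s = -1/43 (s = 1/(-43) = -1/43 ≈ -0.023256)
O(R, Z) = 18 - 3*R*Z/43 (O(R, Z) = 3*((-R/43)*Z + 6) = 3*(-R*Z/43 + 6) = 3*(6 - R*Z/43) = 18 - 3*R*Z/43)
1363 - 1035*O(-8, -8) = 1363 - 1035*(18 - 3/43*(-8)*(-8)) = 1363 - 1035*(18 - 192/43) = 1363 - 1035*582/43 = 1363 - 602370/43 = -543761/43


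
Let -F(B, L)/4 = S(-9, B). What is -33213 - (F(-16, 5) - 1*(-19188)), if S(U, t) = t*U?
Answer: -51825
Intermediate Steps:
S(U, t) = U*t
F(B, L) = 36*B (F(B, L) = -(-36)*B = 36*B)
-33213 - (F(-16, 5) - 1*(-19188)) = -33213 - (36*(-16) - 1*(-19188)) = -33213 - (-576 + 19188) = -33213 - 1*18612 = -33213 - 18612 = -51825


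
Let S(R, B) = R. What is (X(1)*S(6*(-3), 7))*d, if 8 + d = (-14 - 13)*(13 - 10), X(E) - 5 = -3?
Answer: 3204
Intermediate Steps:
X(E) = 2 (X(E) = 5 - 3 = 2)
d = -89 (d = -8 + (-14 - 13)*(13 - 10) = -8 - 27*3 = -8 - 81 = -89)
(X(1)*S(6*(-3), 7))*d = (2*(6*(-3)))*(-89) = (2*(-18))*(-89) = -36*(-89) = 3204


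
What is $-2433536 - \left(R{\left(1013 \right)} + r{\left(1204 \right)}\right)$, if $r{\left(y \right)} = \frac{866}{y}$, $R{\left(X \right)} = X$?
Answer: $- \frac{1465598931}{602} \approx -2.4345 \cdot 10^{6}$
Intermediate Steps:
$-2433536 - \left(R{\left(1013 \right)} + r{\left(1204 \right)}\right) = -2433536 - \left(1013 + \frac{866}{1204}\right) = -2433536 - \left(1013 + 866 \cdot \frac{1}{1204}\right) = -2433536 - \left(1013 + \frac{433}{602}\right) = -2433536 - \frac{610259}{602} = - \frac{1465598931}{602}$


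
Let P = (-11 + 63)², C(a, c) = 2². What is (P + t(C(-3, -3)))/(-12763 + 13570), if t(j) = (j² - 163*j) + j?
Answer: 2072/807 ≈ 2.5675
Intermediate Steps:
C(a, c) = 4
P = 2704 (P = 52² = 2704)
t(j) = j² - 162*j
(P + t(C(-3, -3)))/(-12763 + 13570) = (2704 + 4*(-162 + 4))/(-12763 + 13570) = (2704 + 4*(-158))/807 = (2704 - 632)*(1/807) = 2072*(1/807) = 2072/807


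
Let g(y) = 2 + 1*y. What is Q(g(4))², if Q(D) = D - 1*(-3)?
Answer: 81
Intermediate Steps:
g(y) = 2 + y
Q(D) = 3 + D (Q(D) = D + 3 = 3 + D)
Q(g(4))² = (3 + (2 + 4))² = (3 + 6)² = 9² = 81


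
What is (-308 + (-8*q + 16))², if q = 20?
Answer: 204304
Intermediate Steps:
(-308 + (-8*q + 16))² = (-308 + (-8*20 + 16))² = (-308 + (-160 + 16))² = (-308 - 144)² = (-452)² = 204304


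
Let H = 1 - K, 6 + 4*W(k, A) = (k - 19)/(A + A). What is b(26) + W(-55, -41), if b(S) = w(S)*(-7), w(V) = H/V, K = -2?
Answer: -4439/2132 ≈ -2.0821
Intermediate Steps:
W(k, A) = -3/2 + (-19 + k)/(8*A) (W(k, A) = -3/2 + ((k - 19)/(A + A))/4 = -3/2 + ((-19 + k)/((2*A)))/4 = -3/2 + ((-19 + k)*(1/(2*A)))/4 = -3/2 + ((-19 + k)/(2*A))/4 = -3/2 + (-19 + k)/(8*A))
H = 3 (H = 1 - 1*(-2) = 1 + 2 = 3)
w(V) = 3/V
b(S) = -21/S (b(S) = (3/S)*(-7) = -21/S)
b(26) + W(-55, -41) = -21/26 + (1/8)*(-19 - 55 - 12*(-41))/(-41) = -21*1/26 + (1/8)*(-1/41)*(-19 - 55 + 492) = -21/26 + (1/8)*(-1/41)*418 = -21/26 - 209/164 = -4439/2132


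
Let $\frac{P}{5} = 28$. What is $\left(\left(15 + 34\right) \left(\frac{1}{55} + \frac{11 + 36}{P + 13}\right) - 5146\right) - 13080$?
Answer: $- \frac{153237628}{8415} \approx -18210.0$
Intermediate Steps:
$P = 140$ ($P = 5 \cdot 28 = 140$)
$\left(\left(15 + 34\right) \left(\frac{1}{55} + \frac{11 + 36}{P + 13}\right) - 5146\right) - 13080 = \left(\left(15 + 34\right) \left(\frac{1}{55} + \frac{11 + 36}{140 + 13}\right) - 5146\right) - 13080 = \left(49 \left(\frac{1}{55} + \frac{47}{153}\right) - 5146\right) - 13080 = \left(49 \cdot \frac{2738}{8415} - 5146\right) - 13080 = \left(\frac{134162}{8415} - 5146\right) - 13080 = - \frac{43169428}{8415} - 13080 = - \frac{153237628}{8415}$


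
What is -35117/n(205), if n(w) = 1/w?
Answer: -7198985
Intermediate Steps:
-35117/n(205) = -35117/(1/205) = -35117/1/205 = -35117*205 = -7198985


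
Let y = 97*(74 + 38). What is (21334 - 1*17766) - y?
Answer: -7296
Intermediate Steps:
y = 10864 (y = 97*112 = 10864)
(21334 - 1*17766) - y = (21334 - 1*17766) - 1*10864 = (21334 - 17766) - 10864 = 3568 - 10864 = -7296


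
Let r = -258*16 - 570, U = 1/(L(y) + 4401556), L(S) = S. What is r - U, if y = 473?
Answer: -20680732243/4402029 ≈ -4698.0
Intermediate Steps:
U = 1/4402029 (U = 1/(473 + 4401556) = 1/4402029 ≈ 2.2717e-7)
r = -4698 (r = -4128 - 570 = -4698)
r - U = -4698 - 1*1/4402029 = -4698 - 1/4402029 = -20680732243/4402029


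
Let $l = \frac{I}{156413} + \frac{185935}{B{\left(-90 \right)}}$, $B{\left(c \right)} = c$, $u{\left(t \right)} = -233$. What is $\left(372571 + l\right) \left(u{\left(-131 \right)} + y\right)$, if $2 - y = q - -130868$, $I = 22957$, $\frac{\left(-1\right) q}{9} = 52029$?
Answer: $\frac{175852394800265029}{1407717} \approx 1.2492 \cdot 10^{11}$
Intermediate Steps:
$q = -468261$ ($q = \left(-9\right) 52029 = -468261$)
$y = 337395$ ($y = 2 - \left(-468261 - -130868\right) = 2 - \left(-468261 + 130868\right) = 2 - -337393 = 2 + 337393 = 337395$)
$l = - \frac{5816117005}{2815434}$ ($l = \frac{22957}{156413} + \frac{185935}{-90} = 22957 \cdot \frac{1}{156413} + 185935 \left(- \frac{1}{90}\right) = \frac{22957}{156413} - \frac{37187}{18} = - \frac{5816117005}{2815434} \approx -2065.8$)
$\left(372571 + l\right) \left(u{\left(-131 \right)} + y\right) = \left(372571 - \frac{5816117005}{2815434}\right) \left(-233 + 337395\right) = \frac{1043132943809}{2815434} \cdot 337162 = \frac{175852394800265029}{1407717}$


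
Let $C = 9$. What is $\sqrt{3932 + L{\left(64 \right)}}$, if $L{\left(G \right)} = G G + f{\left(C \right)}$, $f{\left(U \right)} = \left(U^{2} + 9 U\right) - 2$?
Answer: $2 \sqrt{2047} \approx 90.488$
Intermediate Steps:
$f{\left(U \right)} = -2 + U^{2} + 9 U$
$L{\left(G \right)} = 160 + G^{2}$ ($L{\left(G \right)} = G G + \left(-2 + 9^{2} + 9 \cdot 9\right) = G^{2} + \left(-2 + 81 + 81\right) = G^{2} + 160 = 160 + G^{2}$)
$\sqrt{3932 + L{\left(64 \right)}} = \sqrt{3932 + \left(160 + 64^{2}\right)} = \sqrt{3932 + \left(160 + 4096\right)} = \sqrt{3932 + 4256} = \sqrt{8188} = 2 \sqrt{2047}$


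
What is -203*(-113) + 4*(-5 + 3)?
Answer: 22931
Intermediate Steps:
-203*(-113) + 4*(-5 + 3) = 22939 + 4*(-2) = 22939 - 8 = 22931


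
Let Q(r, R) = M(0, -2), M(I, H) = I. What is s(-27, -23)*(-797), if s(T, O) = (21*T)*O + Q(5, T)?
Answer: -10393677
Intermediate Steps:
Q(r, R) = 0
s(T, O) = 21*O*T (s(T, O) = (21*T)*O + 0 = 21*O*T + 0 = 21*O*T)
s(-27, -23)*(-797) = (21*(-23)*(-27))*(-797) = 13041*(-797) = -10393677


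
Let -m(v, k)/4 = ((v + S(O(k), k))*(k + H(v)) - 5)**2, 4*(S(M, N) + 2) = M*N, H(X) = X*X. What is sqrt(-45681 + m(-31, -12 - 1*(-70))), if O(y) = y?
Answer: I*sqrt(2711601175317) ≈ 1.6467e+6*I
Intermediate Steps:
H(X) = X**2
S(M, N) = -2 + M*N/4 (S(M, N) = -2 + (M*N)/4 = -2 + M*N/4)
m(v, k) = -4*(-5 + (k + v**2)*(-2 + v + k**2/4))**2 (m(v, k) = -4*((v + (-2 + k*k/4))*(k + v**2) - 5)**2 = -4*((v + (-2 + k**2/4))*(k + v**2) - 5)**2 = -4*((-2 + v + k**2/4)*(k + v**2) - 5)**2 = -4*((k + v**2)*(-2 + v + k**2/4) - 5)**2 = -4*(-5 + (k + v**2)*(-2 + v + k**2/4))**2)
sqrt(-45681 + m(-31, -12 - 1*(-70))) = sqrt(-45681 - (-20 + 4*(-31)**3 + (-12 - 1*(-70))*(-8 + (-12 - 1*(-70))**2) + (-31)**2*(-8 + (-12 - 1*(-70))**2) + 4*(-12 - 1*(-70))*(-31))**2/4) = sqrt(-45681 - (-20 + 4*(-29791) + (-12 + 70)*(-8 + (-12 + 70)**2) + 961*(-8 + (-12 + 70)**2) + 4*(-12 + 70)*(-31))**2/4) = sqrt(-45681 - (-20 - 119164 + 58*(-8 + 58**2) + 961*(-8 + 58**2) + 4*58*(-31))**2/4) = sqrt(-45681 - (-20 - 119164 + 58*(-8 + 3364) + 961*(-8 + 3364) - 7192)**2/4) = sqrt(-45681 - (-20 - 119164 + 58*3356 + 961*3356 - 7192)**2/4) = sqrt(-45681 - (-20 - 119164 + 194648 + 3225116 - 7192)**2/4) = sqrt(-45681 - 1/4*3293388**2) = sqrt(-45681 - 1/4*10846404518544) = sqrt(-45681 - 2711601129636) = sqrt(-2711601175317) = I*sqrt(2711601175317)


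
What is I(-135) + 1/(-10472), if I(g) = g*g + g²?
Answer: 381704399/10472 ≈ 36450.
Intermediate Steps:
I(g) = 2*g² (I(g) = g² + g² = 2*g²)
I(-135) + 1/(-10472) = 2*(-135)² + 1/(-10472) = 2*18225 - 1/10472 = 36450 - 1/10472 = 381704399/10472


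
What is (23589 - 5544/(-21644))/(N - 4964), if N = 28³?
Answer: 18234495/13131724 ≈ 1.3886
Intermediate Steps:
N = 21952
(23589 - 5544/(-21644))/(N - 4964) = (23589 - 5544/(-21644))/(21952 - 4964) = (23589 - 5544*(-1/21644))/16988 = (23589 + 198/773)*(1/16988) = (18234495/773)*(1/16988) = 18234495/13131724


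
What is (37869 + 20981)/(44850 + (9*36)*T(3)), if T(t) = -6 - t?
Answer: 29425/20967 ≈ 1.4034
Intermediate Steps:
(37869 + 20981)/(44850 + (9*36)*T(3)) = (37869 + 20981)/(44850 + (9*36)*(-6 - 1*3)) = 58850/(44850 + 324*(-6 - 3)) = 58850/(44850 + 324*(-9)) = 58850/(44850 - 2916) = 58850/41934 = 58850*(1/41934) = 29425/20967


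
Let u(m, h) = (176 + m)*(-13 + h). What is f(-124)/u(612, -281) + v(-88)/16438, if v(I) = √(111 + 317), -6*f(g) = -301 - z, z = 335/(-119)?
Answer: -2957/13784484 + √107/8219 ≈ 0.0010440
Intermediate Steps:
z = -335/119 (z = 335*(-1/119) = -335/119 ≈ -2.8151)
f(g) = 5914/119 (f(g) = -(-301 - 1*(-335/119))/6 = -(-301 + 335/119)/6 = -⅙*(-35484/119) = 5914/119)
u(m, h) = (-13 + h)*(176 + m)
v(I) = 2*√107 (v(I) = √428 = 2*√107)
f(-124)/u(612, -281) + v(-88)/16438 = 5914/(119*(-2288 - 13*612 + 176*(-281) - 281*612)) + (2*√107)/16438 = 5914/(119*(-2288 - 7956 - 49456 - 171972)) + (2*√107)*(1/16438) = (5914/119)/(-231672) + √107/8219 = (5914/119)*(-1/231672) + √107/8219 = -2957/13784484 + √107/8219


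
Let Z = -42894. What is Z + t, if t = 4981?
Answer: -37913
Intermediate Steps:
Z + t = -42894 + 4981 = -37913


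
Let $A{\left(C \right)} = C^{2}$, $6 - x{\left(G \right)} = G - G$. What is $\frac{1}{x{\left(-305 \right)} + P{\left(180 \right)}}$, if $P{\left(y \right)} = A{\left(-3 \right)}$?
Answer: $\frac{1}{15} \approx 0.066667$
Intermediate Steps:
$x{\left(G \right)} = 6$ ($x{\left(G \right)} = 6 - \left(G - G\right) = 6 - 0 = 6 + 0 = 6$)
$P{\left(y \right)} = 9$ ($P{\left(y \right)} = \left(-3\right)^{2} = 9$)
$\frac{1}{x{\left(-305 \right)} + P{\left(180 \right)}} = \frac{1}{6 + 9} = \frac{1}{15}$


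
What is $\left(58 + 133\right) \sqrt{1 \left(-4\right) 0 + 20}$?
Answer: $382 \sqrt{5} \approx 854.18$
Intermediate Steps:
$\left(58 + 133\right) \sqrt{1 \left(-4\right) 0 + 20} = 191 \sqrt{\left(-4\right) 0 + 20} = 191 \sqrt{0 + 20} = 191 \sqrt{20} = 191 \cdot 2 \sqrt{5} = 382 \sqrt{5}$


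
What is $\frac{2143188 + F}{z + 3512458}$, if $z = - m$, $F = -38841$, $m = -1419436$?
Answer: $\frac{2104347}{4931894} \approx 0.42668$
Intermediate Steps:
$z = 1419436$ ($z = \left(-1\right) \left(-1419436\right) = 1419436$)
$\frac{2143188 + F}{z + 3512458} = \frac{2143188 - 38841}{1419436 + 3512458} = \frac{2104347}{4931894}$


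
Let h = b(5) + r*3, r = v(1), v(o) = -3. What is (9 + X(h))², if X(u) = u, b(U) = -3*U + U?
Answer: 100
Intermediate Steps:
b(U) = -2*U
r = -3
h = -19 (h = -2*5 - 3*3 = -10 - 9 = -19)
(9 + X(h))² = (9 - 19)² = (-10)² = 100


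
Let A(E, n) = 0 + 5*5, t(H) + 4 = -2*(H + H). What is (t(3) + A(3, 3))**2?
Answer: 81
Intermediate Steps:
t(H) = -4 - 4*H (t(H) = -4 - 2*(H + H) = -4 - 4*H)
A(E, n) = 25 (A(E, n) = 0 + 25 = 25)
(t(3) + A(3, 3))**2 = ((-4 - 4*3) + 25)**2 = ((-4 - 12) + 25)**2 = (-16 + 25)**2 = 9**2 = 81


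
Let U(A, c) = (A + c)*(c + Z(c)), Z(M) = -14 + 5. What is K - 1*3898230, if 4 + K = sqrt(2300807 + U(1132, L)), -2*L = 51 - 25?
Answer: -3898234 + sqrt(2276189) ≈ -3.8967e+6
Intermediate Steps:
Z(M) = -9
L = -13 (L = -(51 - 25)/2 = -1/2*26 = -13)
U(A, c) = (-9 + c)*(A + c) (U(A, c) = (A + c)*(c - 9) = (A + c)*(-9 + c) = (-9 + c)*(A + c))
K = -4 + sqrt(2276189) (K = -4 + sqrt(2300807 + ((-13)**2 - 9*1132 - 9*(-13) + 1132*(-13))) = -4 + sqrt(2300807 + (169 - 10188 + 117 - 14716)) = -4 + sqrt(2300807 - 24618) = -4 + sqrt(2276189) ≈ 1504.7)
K - 1*3898230 = (-4 + sqrt(2276189)) - 1*3898230 = (-4 + sqrt(2276189)) - 3898230 = -3898234 + sqrt(2276189)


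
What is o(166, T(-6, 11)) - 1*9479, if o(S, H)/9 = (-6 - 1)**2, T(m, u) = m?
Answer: -9038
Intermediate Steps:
o(S, H) = 441 (o(S, H) = 9*(-6 - 1)**2 = 9*(-7)**2 = 9*49 = 441)
o(166, T(-6, 11)) - 1*9479 = 441 - 1*9479 = 441 - 9479 = -9038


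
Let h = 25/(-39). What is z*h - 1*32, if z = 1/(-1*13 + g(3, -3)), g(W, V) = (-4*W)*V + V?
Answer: -4997/156 ≈ -32.032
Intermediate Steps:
g(W, V) = V - 4*V*W (g(W, V) = -4*V*W + V = V - 4*V*W)
h = -25/39 (h = 25*(-1/39) = -25/39 ≈ -0.64103)
z = 1/20 (z = 1/(-1*13 - 3*(1 - 4*3)) = 1/(-13 - 3*(1 - 12)) = 1/(-13 - 3*(-11)) = 1/(-13 + 33) = 1/20 ≈ 0.050000)
z*h - 1*32 = (1/20)*(-25/39) - 1*32 = -5/156 - 32 = -4997/156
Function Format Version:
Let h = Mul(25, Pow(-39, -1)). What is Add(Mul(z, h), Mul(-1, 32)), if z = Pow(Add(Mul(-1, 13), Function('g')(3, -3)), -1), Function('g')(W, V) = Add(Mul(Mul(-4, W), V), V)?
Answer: Rational(-4997, 156) ≈ -32.032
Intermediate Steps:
Function('g')(W, V) = Add(V, Mul(-4, V, W)) (Function('g')(W, V) = Add(Mul(-4, V, W), V) = Add(V, Mul(-4, V, W)))
h = Rational(-25, 39) (h = Mul(25, Rational(-1, 39)) = Rational(-25, 39) ≈ -0.64103)
z = Rational(1, 20) (z = Pow(Add(Mul(-1, 13), Mul(-3, Add(1, Mul(-4, 3)))), -1) = Pow(Add(-13, Mul(-3, Add(1, -12))), -1) = Pow(Add(-13, Mul(-3, -11)), -1) = Pow(Add(-13, 33), -1) = Pow(20, -1) = Rational(1, 20) ≈ 0.050000)
Add(Mul(z, h), Mul(-1, 32)) = Add(Mul(Rational(1, 20), Rational(-25, 39)), Mul(-1, 32)) = Add(Rational(-5, 156), -32) = Rational(-4997, 156)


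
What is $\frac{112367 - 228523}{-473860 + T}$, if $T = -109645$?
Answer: $\frac{116156}{583505} \approx 0.19907$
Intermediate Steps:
$\frac{112367 - 228523}{-473860 + T} = \frac{112367 - 228523}{-473860 - 109645} = - \frac{116156}{-583505} = \left(-116156\right) \left(- \frac{1}{583505}\right) = \frac{116156}{583505}$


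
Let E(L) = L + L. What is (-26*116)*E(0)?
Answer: 0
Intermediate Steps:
E(L) = 2*L
(-26*116)*E(0) = (-26*116)*(2*0) = -3016*0 = 0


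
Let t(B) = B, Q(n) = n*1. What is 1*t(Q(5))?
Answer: 5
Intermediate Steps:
Q(n) = n
1*t(Q(5)) = 1*5 = 5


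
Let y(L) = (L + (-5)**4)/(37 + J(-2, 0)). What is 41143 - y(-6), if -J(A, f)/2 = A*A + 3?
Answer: 945670/23 ≈ 41116.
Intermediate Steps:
J(A, f) = -6 - 2*A**2 (J(A, f) = -2*(A*A + 3) = -2*(A**2 + 3) = -2*(3 + A**2) = -6 - 2*A**2)
y(L) = 625/23 + L/23 (y(L) = (L + (-5)**4)/(37 + (-6 - 2*(-2)**2)) = (L + 625)/(37 + (-6 - 2*4)) = (625 + L)/(37 + (-6 - 8)) = (625 + L)/(37 - 14) = (625 + L)/23 = (625 + L)*(1/23) = 625/23 + L/23)
41143 - y(-6) = 41143 - (625/23 + (1/23)*(-6)) = 41143 - (625/23 - 6/23) = 41143 - 1*619/23 = 41143 - 619/23 = 945670/23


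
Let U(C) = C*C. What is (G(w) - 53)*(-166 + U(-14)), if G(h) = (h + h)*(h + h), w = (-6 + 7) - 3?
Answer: -1110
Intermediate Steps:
w = -2 (w = 1 - 3 = -2)
G(h) = 4*h**2 (G(h) = (2*h)*(2*h) = 4*h**2)
U(C) = C**2
(G(w) - 53)*(-166 + U(-14)) = (4*(-2)**2 - 53)*(-166 + (-14)**2) = (4*4 - 53)*(-166 + 196) = (16 - 53)*30 = -37*30 = -1110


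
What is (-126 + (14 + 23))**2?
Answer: 7921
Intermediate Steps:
(-126 + (14 + 23))**2 = (-126 + 37)**2 = (-89)**2 = 7921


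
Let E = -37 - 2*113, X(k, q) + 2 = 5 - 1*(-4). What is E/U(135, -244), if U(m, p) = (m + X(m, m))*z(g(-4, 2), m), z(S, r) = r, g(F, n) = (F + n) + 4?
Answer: -263/19170 ≈ -0.013719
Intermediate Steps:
g(F, n) = 4 + F + n
X(k, q) = 7 (X(k, q) = -2 + (5 - 1*(-4)) = -2 + (5 + 4) = -2 + 9 = 7)
E = -263 (E = -37 - 226 = -263)
U(m, p) = m*(7 + m) (U(m, p) = (m + 7)*m = (7 + m)*m = m*(7 + m))
E/U(135, -244) = -263*1/(135*(7 + 135)) = -263/(135*142) = -263/19170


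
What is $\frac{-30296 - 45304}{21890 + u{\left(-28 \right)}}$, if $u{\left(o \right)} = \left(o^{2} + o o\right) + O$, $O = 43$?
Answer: $- \frac{75600}{23501} \approx -3.2169$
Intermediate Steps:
$u{\left(o \right)} = 43 + 2 o^{2}$ ($u{\left(o \right)} = \left(o^{2} + o o\right) + 43 = \left(o^{2} + o^{2}\right) + 43 = 2 o^{2} + 43 = 43 + 2 o^{2}$)
$\frac{-30296 - 45304}{21890 + u{\left(-28 \right)}} = \frac{-30296 - 45304}{21890 + \left(43 + 2 \left(-28\right)^{2}\right)} = - \frac{75600}{21890 + \left(43 + 2 \cdot 784\right)} = - \frac{75600}{21890 + \left(43 + 1568\right)} = - \frac{75600}{21890 + 1611} = - \frac{75600}{23501}$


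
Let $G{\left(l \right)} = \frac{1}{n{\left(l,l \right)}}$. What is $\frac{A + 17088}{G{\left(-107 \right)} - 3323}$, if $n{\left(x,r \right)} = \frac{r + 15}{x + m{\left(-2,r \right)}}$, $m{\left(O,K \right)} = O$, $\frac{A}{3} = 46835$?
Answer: $- \frac{4832852}{101869} \approx -47.442$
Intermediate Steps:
$A = 140505$ ($A = 3 \cdot 46835 = 140505$)
$n{\left(x,r \right)} = \frac{15 + r}{-2 + x}$ ($n{\left(x,r \right)} = \frac{r + 15}{x - 2} = \frac{15 + r}{-2 + x}$)
$G{\left(l \right)} = \frac{-2 + l}{15 + l}$ ($G{\left(l \right)} = \frac{1}{\frac{1}{-2 + l} \left(15 + l\right)} = \frac{-2 + l}{15 + l}$)
$\frac{A + 17088}{G{\left(-107 \right)} - 3323} = \frac{140505 + 17088}{\frac{-2 - 107}{15 - 107} - 3323} = \frac{157593}{\frac{1}{-92} \left(-109\right) - 3323} = \frac{157593}{\left(- \frac{1}{92}\right) \left(-109\right) - 3323} = \frac{157593}{\frac{109}{92} - 3323} = \frac{157593}{- \frac{305607}{92}} = 157593 \left(- \frac{92}{305607}\right) = - \frac{4832852}{101869}$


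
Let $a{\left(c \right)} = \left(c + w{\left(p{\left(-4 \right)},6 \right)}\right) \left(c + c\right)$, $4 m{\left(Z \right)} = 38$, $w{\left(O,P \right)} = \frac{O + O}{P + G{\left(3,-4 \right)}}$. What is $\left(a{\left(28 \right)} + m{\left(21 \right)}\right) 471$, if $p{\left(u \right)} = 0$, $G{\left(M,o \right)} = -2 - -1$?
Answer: $\frac{1486005}{2} \approx 7.43 \cdot 10^{5}$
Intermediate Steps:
$G{\left(M,o \right)} = -1$ ($G{\left(M,o \right)} = -2 + 1 = -1$)
$w{\left(O,P \right)} = \frac{2 O}{-1 + P}$ ($w{\left(O,P \right)} = \frac{O + O}{P - 1} = \frac{2 O}{-1 + P}$)
$m{\left(Z \right)} = \frac{19}{2}$ ($m{\left(Z \right)} = \frac{1}{4} \cdot 38 = \frac{19}{2}$)
$a{\left(c \right)} = 2 c^{2}$ ($a{\left(c \right)} = \left(c + 2 \cdot 0 \frac{1}{-1 + 6}\right) \left(c + c\right) = \left(c + 2 \cdot 0 \cdot \frac{1}{5}\right) 2 c = \left(c + 0\right) 2 c = c 2 c = 2 c^{2}$)
$\left(a{\left(28 \right)} + m{\left(21 \right)}\right) 471 = \left(2 \cdot 28^{2} + \frac{19}{2}\right) 471 = \left(2 \cdot 784 + \frac{19}{2}\right) 471 = \left(1568 + \frac{19}{2}\right) 471 = \frac{3155}{2} \cdot 471 = \frac{1486005}{2}$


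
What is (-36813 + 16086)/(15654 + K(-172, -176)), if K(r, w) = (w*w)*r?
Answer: 20727/5312218 ≈ 0.0039018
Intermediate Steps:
K(r, w) = r*w**2 (K(r, w) = w**2*r = r*w**2)
(-36813 + 16086)/(15654 + K(-172, -176)) = (-36813 + 16086)/(15654 - 172*(-176)**2) = -20727/(15654 - 172*30976) = -20727/(15654 - 5327872) = -20727/(-5312218) = -20727*(-1/5312218) = 20727/5312218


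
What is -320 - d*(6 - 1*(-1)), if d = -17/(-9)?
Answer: -2999/9 ≈ -333.22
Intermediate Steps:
d = 17/9 (d = -17*(-1/9) = 17/9 ≈ 1.8889)
-320 - d*(6 - 1*(-1)) = -320 - 17*(6 - 1*(-1))/9 = -320 - 17*(6 + 1)/9 = -320 - 17*7/9 = -320 - 1*119/9 = -320 - 119/9 = -2999/9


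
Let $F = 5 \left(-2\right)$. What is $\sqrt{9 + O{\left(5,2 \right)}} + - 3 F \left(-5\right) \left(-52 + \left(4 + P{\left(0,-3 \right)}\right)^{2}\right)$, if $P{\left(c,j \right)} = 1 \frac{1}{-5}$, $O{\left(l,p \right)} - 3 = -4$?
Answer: $5634 + 2 \sqrt{2} \approx 5636.8$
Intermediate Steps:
$O{\left(l,p \right)} = -1$ ($O{\left(l,p \right)} = 3 - 4 = -1$)
$F = -10$
$P{\left(c,j \right)} = - \frac{1}{5}$ ($P{\left(c,j \right)} = 1 \left(- \frac{1}{5}\right) = - \frac{1}{5}$)
$\sqrt{9 + O{\left(5,2 \right)}} + - 3 F \left(-5\right) \left(-52 + \left(4 + P{\left(0,-3 \right)}\right)^{2}\right) = \sqrt{9 - 1} + \left(-3\right) \left(-10\right) \left(-5\right) \left(-52 + \left(4 - \frac{1}{5}\right)^{2}\right) = \sqrt{8} + 30 \left(-5\right) \left(-52 + \left(\frac{19}{5}\right)^{2}\right) = 2 \sqrt{2} - 150 \left(-52 + \frac{361}{25}\right) = 2 \sqrt{2} - -5634 = 2 \sqrt{2} + 5634 = 5634 + 2 \sqrt{2}$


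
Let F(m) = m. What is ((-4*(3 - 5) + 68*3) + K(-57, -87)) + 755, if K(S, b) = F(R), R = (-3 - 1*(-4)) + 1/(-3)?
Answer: 2903/3 ≈ 967.67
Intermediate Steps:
R = ⅔ (R = (-3 + 4) - ⅓ = 1 - ⅓ = ⅔ ≈ 0.66667)
K(S, b) = ⅔
((-4*(3 - 5) + 68*3) + K(-57, -87)) + 755 = ((-4*(3 - 5) + 68*3) + ⅔) + 755 = ((-4*(-2) + 204) + ⅔) + 755 = ((8 + 204) + ⅔) + 755 = (212 + ⅔) + 755 = 638/3 + 755 = 2903/3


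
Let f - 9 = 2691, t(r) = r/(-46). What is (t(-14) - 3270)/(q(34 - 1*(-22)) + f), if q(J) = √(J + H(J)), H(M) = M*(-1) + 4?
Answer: -75203/62146 ≈ -1.2101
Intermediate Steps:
H(M) = 4 - M (H(M) = -M + 4 = 4 - M)
t(r) = -r/46 (t(r) = r*(-1/46) = -r/46)
f = 2700 (f = 9 + 2691 = 2700)
q(J) = 2 (q(J) = √(J + (4 - J)) = √4 = 2)
(t(-14) - 3270)/(q(34 - 1*(-22)) + f) = (-1/46*(-14) - 3270)/(2 + 2700) = (7/23 - 3270)/2702 = -75203/23*1/2702 = -75203/62146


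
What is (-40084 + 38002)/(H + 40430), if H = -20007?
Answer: -2082/20423 ≈ -0.10194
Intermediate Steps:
(-40084 + 38002)/(H + 40430) = (-40084 + 38002)/(-20007 + 40430) = -2082/20423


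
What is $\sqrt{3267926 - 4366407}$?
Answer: $i \sqrt{1098481} \approx 1048.1 i$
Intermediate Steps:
$\sqrt{3267926 - 4366407} = \sqrt{-1098481} = i \sqrt{1098481}$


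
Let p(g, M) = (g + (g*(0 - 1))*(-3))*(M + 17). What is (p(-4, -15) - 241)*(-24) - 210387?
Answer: -203835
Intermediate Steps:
p(g, M) = 4*g*(17 + M) (p(g, M) = (g + (g*(-1))*(-3))*(17 + M) = (g - g*(-3))*(17 + M) = (g + 3*g)*(17 + M) = (4*g)*(17 + M) = 4*g*(17 + M))
(p(-4, -15) - 241)*(-24) - 210387 = (4*(-4)*(17 - 15) - 241)*(-24) - 210387 = (4*(-4)*2 - 241)*(-24) - 210387 = (-32 - 241)*(-24) - 210387 = -273*(-24) - 210387 = 6552 - 210387 = -203835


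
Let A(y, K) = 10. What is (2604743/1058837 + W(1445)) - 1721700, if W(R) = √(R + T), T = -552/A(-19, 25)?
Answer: -1822997058157/1058837 + √34745/5 ≈ -1.7217e+6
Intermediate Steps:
T = -276/5 (T = -552/10 = -552*⅒ = -276/5 ≈ -55.200)
W(R) = √(-276/5 + R) (W(R) = √(R - 276/5) = √(-276/5 + R))
(2604743/1058837 + W(1445)) - 1721700 = (2604743/1058837 + √(-1380 + 25*1445)/5) - 1721700 = (2604743*(1/1058837) + √(-1380 + 36125)/5) - 1721700 = (2604743/1058837 + √34745/5) - 1721700 = -1822997058157/1058837 + √34745/5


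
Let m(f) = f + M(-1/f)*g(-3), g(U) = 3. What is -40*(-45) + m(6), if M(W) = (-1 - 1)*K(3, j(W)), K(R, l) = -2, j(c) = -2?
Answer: 1818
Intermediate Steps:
M(W) = 4 (M(W) = (-1 - 1)*(-2) = -2*(-2) = 4)
m(f) = 12 + f (m(f) = f + 4*3 = f + 12 = 12 + f)
-40*(-45) + m(6) = -40*(-45) + (12 + 6) = 1800 + 18 = 1818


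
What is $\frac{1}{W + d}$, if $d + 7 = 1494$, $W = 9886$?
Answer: $\frac{1}{11373} \approx 8.7928 \cdot 10^{-5}$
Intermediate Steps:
$d = 1487$ ($d = -7 + 1494 = 1487$)
$\frac{1}{W + d} = \frac{1}{9886 + 1487} = \frac{1}{11373}$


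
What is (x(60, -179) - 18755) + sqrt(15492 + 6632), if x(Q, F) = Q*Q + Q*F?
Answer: -25895 + 2*sqrt(5531) ≈ -25746.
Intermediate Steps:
x(Q, F) = Q**2 + F*Q
(x(60, -179) - 18755) + sqrt(15492 + 6632) = (60*(-179 + 60) - 18755) + sqrt(15492 + 6632) = (60*(-119) - 18755) + sqrt(22124) = (-7140 - 18755) + 2*sqrt(5531) = -25895 + 2*sqrt(5531)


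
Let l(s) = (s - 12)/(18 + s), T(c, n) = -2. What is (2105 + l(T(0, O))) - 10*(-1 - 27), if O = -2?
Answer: 19073/8 ≈ 2384.1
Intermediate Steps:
l(s) = (-12 + s)/(18 + s)
(2105 + l(T(0, O))) - 10*(-1 - 27) = (2105 + (-12 - 2)/(18 - 2)) - 10*(-1 - 27) = (2105 - 14/16) - 10*(-28) = (2105 + (1/16)*(-14)) + 280 = (2105 - 7/8) + 280 = 16833/8 + 280 = 19073/8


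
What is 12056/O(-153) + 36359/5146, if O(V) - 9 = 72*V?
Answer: 338163337/56642022 ≈ 5.9702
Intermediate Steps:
O(V) = 9 + 72*V
12056/O(-153) + 36359/5146 = 12056/(9 + 72*(-153)) + 36359/5146 = 12056/(9 - 11016) + 36359*(1/5146) = 12056/(-11007) + 36359/5146 = 12056*(-1/11007) + 36359/5146 = -12056/11007 + 36359/5146 = 338163337/56642022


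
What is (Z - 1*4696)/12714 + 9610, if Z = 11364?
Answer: 61094104/6357 ≈ 9610.5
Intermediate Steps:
(Z - 1*4696)/12714 + 9610 = (11364 - 1*4696)/12714 + 9610 = (11364 - 4696)*(1/12714) + 9610 = 6668*(1/12714) + 9610 = 3334/6357 + 9610 = 61094104/6357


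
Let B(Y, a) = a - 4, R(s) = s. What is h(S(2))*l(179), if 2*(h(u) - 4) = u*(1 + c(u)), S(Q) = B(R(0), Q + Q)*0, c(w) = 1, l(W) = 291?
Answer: 1164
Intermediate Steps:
B(Y, a) = -4 + a
S(Q) = 0 (S(Q) = (-4 + (Q + Q))*0 = (-4 + 2*Q)*0 = 0)
h(u) = 4 + u (h(u) = 4 + (u*(1 + 1))/2 = 4 + (u*2)/2 = 4 + (2*u)/2 = 4 + u)
h(S(2))*l(179) = (4 + 0)*291 = 4*291 = 1164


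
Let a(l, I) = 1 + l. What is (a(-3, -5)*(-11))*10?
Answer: 220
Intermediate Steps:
(a(-3, -5)*(-11))*10 = ((1 - 3)*(-11))*10 = -2*(-11)*10 = 22*10 = 220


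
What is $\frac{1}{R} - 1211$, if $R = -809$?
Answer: $- \frac{979700}{809} \approx -1211.0$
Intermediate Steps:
$\frac{1}{R} - 1211 = \frac{1}{-809} - 1211 = - \frac{1}{809} - 1211 = - \frac{979700}{809}$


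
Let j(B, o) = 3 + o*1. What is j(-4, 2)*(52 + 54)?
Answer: 530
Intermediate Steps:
j(B, o) = 3 + o
j(-4, 2)*(52 + 54) = (3 + 2)*(52 + 54) = 5*106 = 530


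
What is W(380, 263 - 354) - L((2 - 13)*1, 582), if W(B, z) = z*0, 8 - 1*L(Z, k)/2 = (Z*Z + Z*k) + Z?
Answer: -12600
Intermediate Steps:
L(Z, k) = 16 - 2*Z - 2*Z² - 2*Z*k (L(Z, k) = 16 - 2*((Z*Z + Z*k) + Z) = 16 - 2*((Z² + Z*k) + Z) = 16 - 2*(Z + Z² + Z*k) = 16 + (-2*Z - 2*Z² - 2*Z*k) = 16 - 2*Z - 2*Z² - 2*Z*k)
W(B, z) = 0
W(380, 263 - 354) - L((2 - 13)*1, 582) = 0 - (16 - 2*(2 - 13) - 2*(2 - 13)² - 2*(2 - 13)*1*582) = 0 - (16 - (-22) - 2*(-11*1)² - 2*(-11*1)*582) = 0 - (16 - 2*(-11) - 2*(-11)² - 2*(-11)*582) = 0 - (16 + 22 - 2*121 + 12804) = 0 - (16 + 22 - 242 + 12804) = 0 - 1*12600 = 0 - 12600 = -12600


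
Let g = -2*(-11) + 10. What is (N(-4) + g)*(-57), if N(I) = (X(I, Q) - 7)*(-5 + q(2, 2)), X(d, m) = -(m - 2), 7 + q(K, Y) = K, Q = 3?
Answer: -6384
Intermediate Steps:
q(K, Y) = -7 + K
X(d, m) = 2 - m (X(d, m) = -(-2 + m) = 2 - m)
g = 32 (g = 22 + 10 = 32)
N(I) = 80 (N(I) = ((2 - 1*3) - 7)*(-5 + (-7 + 2)) = ((2 - 3) - 7)*(-5 - 5) = (-1 - 7)*(-10) = -8*(-10) = 80)
(N(-4) + g)*(-57) = (80 + 32)*(-57) = 112*(-57) = -6384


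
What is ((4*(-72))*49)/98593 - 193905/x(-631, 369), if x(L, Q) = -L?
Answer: -19126580337/62212183 ≈ -307.44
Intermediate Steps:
((4*(-72))*49)/98593 - 193905/x(-631, 369) = ((4*(-72))*49)/98593 - 193905/((-1*(-631))) = -288*49*(1/98593) - 193905/631 = -14112*1/98593 - 193905*1/631 = -14112/98593 - 193905/631 = -19126580337/62212183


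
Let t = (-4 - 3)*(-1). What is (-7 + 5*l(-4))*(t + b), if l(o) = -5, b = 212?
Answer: -7008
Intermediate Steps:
t = 7 (t = -7*(-1) = 7)
(-7 + 5*l(-4))*(t + b) = (-7 + 5*(-5))*(7 + 212) = (-7 - 25)*219 = -32*219 = -7008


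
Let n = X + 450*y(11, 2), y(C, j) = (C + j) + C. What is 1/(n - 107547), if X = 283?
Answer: -1/96464 ≈ -1.0367e-5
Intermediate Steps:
y(C, j) = j + 2*C
n = 11083 (n = 283 + 450*(2 + 2*11) = 283 + 450*(2 + 22) = 283 + 450*24 = 283 + 10800 = 11083)
1/(n - 107547) = 1/(11083 - 107547) = 1/(-96464) = -1/96464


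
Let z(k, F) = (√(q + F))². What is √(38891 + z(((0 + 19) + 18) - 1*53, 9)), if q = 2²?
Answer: 2*√9726 ≈ 197.24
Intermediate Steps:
q = 4
z(k, F) = 4 + F (z(k, F) = (√(4 + F))² = 4 + F)
√(38891 + z(((0 + 19) + 18) - 1*53, 9)) = √(38891 + (4 + 9)) = √(38891 + 13) = √38904 = 2*√9726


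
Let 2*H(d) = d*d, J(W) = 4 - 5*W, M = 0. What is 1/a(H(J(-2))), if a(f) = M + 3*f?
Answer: 1/294 ≈ 0.0034014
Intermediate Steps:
H(d) = d²/2 (H(d) = (d*d)/2 = d²/2)
a(f) = 3*f (a(f) = 0 + 3*f = 3*f)
1/a(H(J(-2))) = 1/(3*((4 - 5*(-2))²/2)) = 1/(3*((4 + 10)²/2)) = 1/(3*((½)*14²)) = 1/(3*((½)*196)) = 1/(3*98) = 1/294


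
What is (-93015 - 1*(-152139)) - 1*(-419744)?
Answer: 478868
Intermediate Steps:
(-93015 - 1*(-152139)) - 1*(-419744) = (-93015 + 152139) + 419744 = 59124 + 419744 = 478868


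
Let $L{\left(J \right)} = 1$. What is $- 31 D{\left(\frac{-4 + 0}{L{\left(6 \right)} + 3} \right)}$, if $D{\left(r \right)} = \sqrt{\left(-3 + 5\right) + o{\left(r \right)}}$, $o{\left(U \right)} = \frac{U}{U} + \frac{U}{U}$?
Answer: $-62$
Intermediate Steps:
$o{\left(U \right)} = 2$ ($o{\left(U \right)} = 1 + 1 = 2$)
$D{\left(r \right)} = 2$ ($D{\left(r \right)} = \sqrt{\left(-3 + 5\right) + 2} = \sqrt{2 + 2} = \sqrt{4} = 2$)
$- 31 D{\left(\frac{-4 + 0}{L{\left(6 \right)} + 3} \right)} = \left(-31\right) 2 = -62$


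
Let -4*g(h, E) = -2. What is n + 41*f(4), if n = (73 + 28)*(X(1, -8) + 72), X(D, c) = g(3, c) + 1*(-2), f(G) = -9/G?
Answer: 28113/4 ≈ 7028.3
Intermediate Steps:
g(h, E) = ½ (g(h, E) = -¼*(-2) = ½)
X(D, c) = -3/2 (X(D, c) = ½ + 1*(-2) = ½ - 2 = -3/2)
n = 14241/2 (n = (73 + 28)*(-3/2 + 72) = 101*(141/2) = 14241/2 ≈ 7120.5)
n + 41*f(4) = 14241/2 + 41*(-9/4) = 14241/2 - 369/4 = 28113/4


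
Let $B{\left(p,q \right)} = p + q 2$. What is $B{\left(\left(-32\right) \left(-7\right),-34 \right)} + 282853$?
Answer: $283009$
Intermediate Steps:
$B{\left(p,q \right)} = p + 2 q$
$B{\left(\left(-32\right) \left(-7\right),-34 \right)} + 282853 = \left(\left(-32\right) \left(-7\right) + 2 \left(-34\right)\right) + 282853 = \left(224 - 68\right) + 282853 = 156 + 282853 = 283009$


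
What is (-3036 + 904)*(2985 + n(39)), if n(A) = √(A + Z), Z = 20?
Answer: -6364020 - 2132*√59 ≈ -6.3804e+6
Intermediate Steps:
n(A) = √(20 + A) (n(A) = √(A + 20) = √(20 + A))
(-3036 + 904)*(2985 + n(39)) = (-3036 + 904)*(2985 + √(20 + 39)) = -2132*(2985 + √59) = -6364020 - 2132*√59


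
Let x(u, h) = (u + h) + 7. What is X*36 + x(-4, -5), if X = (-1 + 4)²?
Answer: 322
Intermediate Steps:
x(u, h) = 7 + h + u (x(u, h) = (h + u) + 7 = 7 + h + u)
X = 9 (X = 3² = 9)
X*36 + x(-4, -5) = 9*36 + (7 - 5 - 4) = 324 - 2 = 322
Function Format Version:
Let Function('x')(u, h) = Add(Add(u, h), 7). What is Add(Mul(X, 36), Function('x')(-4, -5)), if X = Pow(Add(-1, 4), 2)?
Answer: 322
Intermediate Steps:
Function('x')(u, h) = Add(7, h, u) (Function('x')(u, h) = Add(Add(h, u), 7) = Add(7, h, u))
X = 9 (X = Pow(3, 2) = 9)
Add(Mul(X, 36), Function('x')(-4, -5)) = Add(Mul(9, 36), Add(7, -5, -4)) = Add(324, -2) = 322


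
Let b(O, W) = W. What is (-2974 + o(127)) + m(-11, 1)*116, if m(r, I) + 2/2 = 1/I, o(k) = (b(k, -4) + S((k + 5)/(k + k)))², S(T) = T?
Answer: -47772282/16129 ≈ -2961.9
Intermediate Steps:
o(k) = (-4 + (5 + k)/(2*k))² (o(k) = (-4 + (k + 5)/(k + k))² = (-4 + (5 + k)/((2*k)))² = (-4 + (5 + k)*(1/(2*k)))² = (-4 + (5 + k)/(2*k))²)
m(r, I) = -1 + 1/I
(-2974 + o(127)) + m(-11, 1)*116 = (-2974 + (¼)*(-5 + 7*127)²/127²) + ((1 - 1*1)/1)*116 = (-2974 + (¼)*(1/16129)*(-5 + 889)²) + (1*(1 - 1))*116 = (-2974 + (¼)*(1/16129)*884²) + (1*0)*116 = (-2974 + (¼)*(1/16129)*781456) + 0*116 = (-2974 + 195364/16129) + 0 = -47772282/16129 + 0 = -47772282/16129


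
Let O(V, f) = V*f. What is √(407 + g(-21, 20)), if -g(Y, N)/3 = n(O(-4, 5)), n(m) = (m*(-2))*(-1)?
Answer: √527 ≈ 22.956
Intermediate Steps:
n(m) = 2*m (n(m) = -2*m*(-1) = 2*m)
g(Y, N) = 120 (g(Y, N) = -6*(-4*5) = -6*(-20) = -3*(-40) = 120)
√(407 + g(-21, 20)) = √(407 + 120) = √527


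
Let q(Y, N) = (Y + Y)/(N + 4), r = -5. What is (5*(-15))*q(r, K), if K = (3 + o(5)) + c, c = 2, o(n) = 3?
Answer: 125/2 ≈ 62.500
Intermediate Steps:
K = 8 (K = (3 + 3) + 2 = 6 + 2 = 8)
q(Y, N) = 2*Y/(4 + N) (q(Y, N) = (2*Y)/(4 + N) = 2*Y/(4 + N))
(5*(-15))*q(r, K) = (5*(-15))*(2*(-5)/(4 + 8)) = -150*(-5)/12 = -75*(-⅚) = 125/2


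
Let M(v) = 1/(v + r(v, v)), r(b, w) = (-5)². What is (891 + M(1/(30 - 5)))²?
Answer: 311130799681/391876 ≈ 7.9395e+5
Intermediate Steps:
r(b, w) = 25
M(v) = 1/(25 + v) (M(v) = 1/(v + 25) = 1/(25 + v))
(891 + M(1/(30 - 5)))² = (891 + 1/(25 + 1/(30 - 5)))² = (891 + 1/(25 + 1/25))² = (891 + 1/(626/25))² = (891 + 25/626)² = (557791/626)² = 311130799681/391876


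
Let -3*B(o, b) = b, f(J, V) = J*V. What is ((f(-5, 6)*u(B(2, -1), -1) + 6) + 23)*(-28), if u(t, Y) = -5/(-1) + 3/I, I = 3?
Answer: 4228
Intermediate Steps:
B(o, b) = -b/3
u(t, Y) = 6 (u(t, Y) = -5/(-1) + 3/3 = -5*(-1) + 3*(⅓) = 5 + 1 = 6)
((f(-5, 6)*u(B(2, -1), -1) + 6) + 23)*(-28) = ((-5*6*6 + 6) + 23)*(-28) = ((-30*6 + 6) + 23)*(-28) = ((-180 + 6) + 23)*(-28) = (-174 + 23)*(-28) = -151*(-28) = 4228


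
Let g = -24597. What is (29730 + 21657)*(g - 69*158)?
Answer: -1824187113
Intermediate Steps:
(29730 + 21657)*(g - 69*158) = (29730 + 21657)*(-24597 - 69*158) = 51387*(-24597 - 10902) = 51387*(-35499) = -1824187113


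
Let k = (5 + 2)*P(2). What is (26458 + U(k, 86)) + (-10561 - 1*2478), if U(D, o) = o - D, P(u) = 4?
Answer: 13477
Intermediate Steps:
k = 28 (k = (5 + 2)*4 = 7*4 = 28)
(26458 + U(k, 86)) + (-10561 - 1*2478) = (26458 + (86 - 1*28)) + (-10561 - 1*2478) = (26458 + (86 - 28)) + (-10561 - 2478) = (26458 + 58) - 13039 = 26516 - 13039 = 13477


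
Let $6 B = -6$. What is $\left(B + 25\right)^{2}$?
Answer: $576$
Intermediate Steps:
$B = -1$ ($B = \frac{1}{6} \left(-6\right) = -1$)
$\left(B + 25\right)^{2} = \left(-1 + 25\right)^{2} = 24^{2} = 576$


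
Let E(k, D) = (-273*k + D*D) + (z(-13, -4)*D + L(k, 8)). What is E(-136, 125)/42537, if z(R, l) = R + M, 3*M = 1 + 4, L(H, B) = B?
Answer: 14003/11601 ≈ 1.2071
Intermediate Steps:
M = 5/3 (M = (1 + 4)/3 = (⅓)*5 = 5/3 ≈ 1.6667)
z(R, l) = 5/3 + R (z(R, l) = R + 5/3 = 5/3 + R)
E(k, D) = 8 + D² - 273*k - 34*D/3 (E(k, D) = (-273*k + D*D) + ((5/3 - 13)*D + 8) = (-273*k + D²) + (-34*D/3 + 8) = (D² - 273*k) + (8 - 34*D/3) = 8 + D² - 273*k - 34*D/3)
E(-136, 125)/42537 = (8 + 125² - 273*(-136) - 34/3*125)/42537 = (8 + 15625 + 37128 - 4250/3)*(1/42537) = (154033/3)*(1/42537) = 14003/11601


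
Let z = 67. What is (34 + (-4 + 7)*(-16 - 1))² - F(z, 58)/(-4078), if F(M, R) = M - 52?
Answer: 1178557/4078 ≈ 289.00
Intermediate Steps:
F(M, R) = -52 + M
(34 + (-4 + 7)*(-16 - 1))² - F(z, 58)/(-4078) = (34 + (-4 + 7)*(-16 - 1))² - (-52 + 67)/(-4078) = (34 + 3*(-17))² - 15*(-1)/4078 = (34 - 51)² - 1*(-15/4078) = (-17)² + 15/4078 = 289 + 15/4078 = 1178557/4078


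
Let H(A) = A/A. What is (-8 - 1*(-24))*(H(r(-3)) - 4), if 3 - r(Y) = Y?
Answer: -48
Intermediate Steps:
r(Y) = 3 - Y
H(A) = 1
(-8 - 1*(-24))*(H(r(-3)) - 4) = (-8 - 1*(-24))*(1 - 4) = (-8 + 24)*(-3) = 16*(-3) = -48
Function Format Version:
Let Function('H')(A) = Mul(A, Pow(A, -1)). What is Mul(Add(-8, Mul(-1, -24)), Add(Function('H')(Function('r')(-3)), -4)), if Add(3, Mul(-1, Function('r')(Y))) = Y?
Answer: -48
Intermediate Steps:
Function('r')(Y) = Add(3, Mul(-1, Y))
Function('H')(A) = 1
Mul(Add(-8, Mul(-1, -24)), Add(Function('H')(Function('r')(-3)), -4)) = Mul(Add(-8, Mul(-1, -24)), Add(1, -4)) = Mul(Add(-8, 24), -3) = Mul(16, -3) = -48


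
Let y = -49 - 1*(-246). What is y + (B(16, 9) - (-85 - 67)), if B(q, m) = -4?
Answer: 345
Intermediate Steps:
y = 197 (y = -49 + 246 = 197)
y + (B(16, 9) - (-85 - 67)) = 197 + (-4 - (-85 - 67)) = 197 + (-4 - 1*(-152)) = 197 + (-4 + 152) = 197 + 148 = 345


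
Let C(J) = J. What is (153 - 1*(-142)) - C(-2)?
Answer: 297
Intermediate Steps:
(153 - 1*(-142)) - C(-2) = (153 - 1*(-142)) - 1*(-2) = (153 + 142) + 2 = 295 + 2 = 297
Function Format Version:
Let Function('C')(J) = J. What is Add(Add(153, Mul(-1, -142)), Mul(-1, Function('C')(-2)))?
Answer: 297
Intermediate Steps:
Add(Add(153, Mul(-1, -142)), Mul(-1, Function('C')(-2))) = Add(Add(153, Mul(-1, -142)), Mul(-1, -2)) = Add(Add(153, 142), 2) = Add(295, 2) = 297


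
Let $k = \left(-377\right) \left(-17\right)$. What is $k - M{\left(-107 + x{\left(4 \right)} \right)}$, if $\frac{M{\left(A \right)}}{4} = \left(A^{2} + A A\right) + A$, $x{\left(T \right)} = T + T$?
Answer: $-71603$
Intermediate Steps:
$x{\left(T \right)} = 2 T$
$M{\left(A \right)} = 4 A + 8 A^{2}$ ($M{\left(A \right)} = 4 \left(\left(A^{2} + A A\right) + A\right) = 4 \left(\left(A^{2} + A^{2}\right) + A\right) = 4 \left(2 A^{2} + A\right) = 4 \left(A + 2 A^{2}\right) = 4 A + 8 A^{2}$)
$k = 6409$
$k - M{\left(-107 + x{\left(4 \right)} \right)} = 6409 - 4 \left(-107 + 2 \cdot 4\right) \left(1 + 2 \left(-107 + 2 \cdot 4\right)\right) = 6409 - 4 \left(-107 + 8\right) \left(1 + 2 \left(-107 + 8\right)\right) = 6409 - 4 \left(-99\right) \left(1 + 2 \left(-99\right)\right) = 6409 - 4 \left(-99\right) \left(1 - 198\right) = 6409 - 4 \left(-99\right) \left(-197\right) = 6409 - 78012 = -71603$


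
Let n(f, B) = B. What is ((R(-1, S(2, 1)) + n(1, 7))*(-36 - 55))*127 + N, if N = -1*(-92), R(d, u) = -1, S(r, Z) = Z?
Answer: -69250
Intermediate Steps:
N = 92
((R(-1, S(2, 1)) + n(1, 7))*(-36 - 55))*127 + N = ((-1 + 7)*(-36 - 55))*127 + 92 = (6*(-91))*127 + 92 = -546*127 + 92 = -69342 + 92 = -69250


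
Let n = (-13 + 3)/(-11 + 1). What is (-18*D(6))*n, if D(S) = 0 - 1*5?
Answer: 90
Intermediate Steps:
D(S) = -5 (D(S) = 0 - 5 = -5)
n = 1 (n = -10/(-10) = -10*(-⅒) = 1)
(-18*D(6))*n = -18*(-5)*1 = 90*1 = 90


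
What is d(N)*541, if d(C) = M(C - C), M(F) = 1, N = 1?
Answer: 541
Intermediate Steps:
d(C) = 1
d(N)*541 = 1*541 = 541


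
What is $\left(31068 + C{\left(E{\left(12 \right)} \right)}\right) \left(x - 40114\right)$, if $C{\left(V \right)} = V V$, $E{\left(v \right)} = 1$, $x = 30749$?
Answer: $-290961185$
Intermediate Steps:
$C{\left(V \right)} = V^{2}$
$\left(31068 + C{\left(E{\left(12 \right)} \right)}\right) \left(x - 40114\right) = \left(31068 + 1^{2}\right) \left(30749 - 40114\right) = \left(31068 + 1\right) \left(-9365\right) = 31069 \left(-9365\right) = -290961185$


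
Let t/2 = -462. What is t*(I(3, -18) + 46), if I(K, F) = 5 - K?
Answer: -44352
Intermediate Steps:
t = -924 (t = 2*(-462) = -924)
t*(I(3, -18) + 46) = -924*((5 - 1*3) + 46) = -924*((5 - 3) + 46) = -924*(2 + 46) = -924*48 = -44352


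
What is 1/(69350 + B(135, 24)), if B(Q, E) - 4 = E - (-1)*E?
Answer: 1/69402 ≈ 1.4409e-5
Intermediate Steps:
B(Q, E) = 4 + 2*E (B(Q, E) = 4 + (E - (-1)*E) = 4 + (E + E) = 4 + 2*E)
1/(69350 + B(135, 24)) = 1/(69350 + (4 + 2*24)) = 1/(69350 + (4 + 48)) = 1/(69350 + 52) = 1/69402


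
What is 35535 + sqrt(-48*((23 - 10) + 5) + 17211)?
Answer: 35535 + sqrt(16347) ≈ 35663.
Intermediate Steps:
35535 + sqrt(-48*((23 - 10) + 5) + 17211) = 35535 + sqrt(-48*(13 + 5) + 17211) = 35535 + sqrt(-48*18 + 17211) = 35535 + sqrt(-864 + 17211) = 35535 + sqrt(16347)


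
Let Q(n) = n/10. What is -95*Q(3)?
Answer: -57/2 ≈ -28.500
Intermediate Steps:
Q(n) = n/10 (Q(n) = n*(⅒) = n/10)
-95*Q(3) = -19*3/2 = -95*3/10 = -57/2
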